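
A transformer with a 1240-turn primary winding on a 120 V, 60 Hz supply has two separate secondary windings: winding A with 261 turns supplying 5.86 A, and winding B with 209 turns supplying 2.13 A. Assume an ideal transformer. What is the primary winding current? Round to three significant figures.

V_A = 120 × 261/1240 = 25.258 V; V_B = 120 × 209/1240 = 20.226 V.
P_out = V_A I_A + V_B I_B = 25.258×5.86 + 20.226×2.13 = 148.01 + 43.081 = 191.09 W.
Ideal ⇒ P_in = P_out, so I_p = P_out/V_p = 191.09/120 = 1.59 A.

I_p ≈ 1.59 A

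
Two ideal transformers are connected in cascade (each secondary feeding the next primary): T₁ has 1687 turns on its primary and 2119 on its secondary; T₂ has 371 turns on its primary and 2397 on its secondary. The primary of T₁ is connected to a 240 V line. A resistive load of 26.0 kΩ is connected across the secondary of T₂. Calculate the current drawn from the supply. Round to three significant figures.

Secondary of T₁: V = 240.00 × 2119/1687 = 301.46 V.
Secondary of T₂: V = 301.46 × 2397/371 = 1947.7 V.
I_load = 1947.7/26000 = 0.074911 A, so P_out = 1947.7 × 0.074911 = 145.90 W.
All ideal ⇒ P_in = P_out, so I_supply = 145.90/240 = 0.608 A.

I_supply ≈ 0.608 A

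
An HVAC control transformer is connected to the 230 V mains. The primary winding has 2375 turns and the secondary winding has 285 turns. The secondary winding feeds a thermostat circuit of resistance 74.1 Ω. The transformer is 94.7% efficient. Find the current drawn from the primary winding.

I_p ≈ 0.0472 A

V_s = 230 × 285/2375 = 27.600 V.
I_s = V_s/R = 27.600/74.1 = 0.37247 A.
P_out = V_s I_s = 27.600 × 0.37247 = 10.280 W.
P_in = P_out/η = 10.280/0.947 = 10.856 W.
I_p = P_in/V_p = 10.856/230 = 0.0472 A.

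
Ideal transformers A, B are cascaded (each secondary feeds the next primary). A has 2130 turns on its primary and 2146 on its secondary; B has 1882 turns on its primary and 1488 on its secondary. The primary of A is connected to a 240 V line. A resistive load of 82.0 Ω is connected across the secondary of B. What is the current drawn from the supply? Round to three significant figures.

I_supply ≈ 1.86 A

After A: V = 240.00 × 2146/2130 = 241.80 V.
After B: V = 241.80 × 1488/1882 = 191.18 V.
I_load = 191.18/82.0 = 2.3315 A, so P_out = 191.18 × 2.3315 = 445.73 W.
All ideal ⇒ P_in = P_out, so I_supply = 445.73/240 = 1.86 A.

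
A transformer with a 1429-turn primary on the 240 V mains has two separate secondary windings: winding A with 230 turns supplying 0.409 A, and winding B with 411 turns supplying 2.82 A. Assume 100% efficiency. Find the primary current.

I_p ≈ 0.877 A

V_A = 240 × 230/1429 = 38.628 V; V_B = 240 × 411/1429 = 69.027 V.
P_out = V_A I_A + V_B I_B = 38.628×0.409 + 69.027×2.82 = 15.799 + 194.66 = 210.46 W.
Ideal ⇒ P_in = P_out, so I_p = P_out/V_p = 210.46/240 = 0.877 A.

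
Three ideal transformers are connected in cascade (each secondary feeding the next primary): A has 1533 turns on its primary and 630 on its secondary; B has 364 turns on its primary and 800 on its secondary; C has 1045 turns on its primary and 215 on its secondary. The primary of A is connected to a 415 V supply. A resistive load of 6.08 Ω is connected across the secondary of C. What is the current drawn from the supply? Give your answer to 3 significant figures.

I_supply ≈ 2.36 A

After A: V = 415.00 × 630/1533 = 170.55 V.
After B: V = 170.55 × 800/364 = 374.83 V.
After C: V = 374.83 × 215/1045 = 77.118 V.
I_load = 77.118/6.08 = 12.684 A, so P_out = 77.118 × 12.684 = 978.16 W.
All ideal ⇒ P_in = P_out, so I_supply = 978.16/415 = 2.36 A.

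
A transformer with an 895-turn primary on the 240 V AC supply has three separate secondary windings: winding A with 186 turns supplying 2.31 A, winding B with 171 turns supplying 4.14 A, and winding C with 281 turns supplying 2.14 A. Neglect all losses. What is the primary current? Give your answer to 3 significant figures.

V_A = 240 × 186/895 = 49.877 V; V_B = 240 × 171/895 = 45.855 V; V_C = 240 × 281/895 = 75.352 V.
P_out = V_A I_A + V_B I_B + V_C I_C = 49.877×2.31 + 45.855×4.14 + 75.352×2.14 = 115.22 + 189.84 + 161.25 = 466.31 W.
Ideal ⇒ P_in = P_out, so I_p = P_out/V_p = 466.31/240 = 1.94 A.

I_p ≈ 1.94 A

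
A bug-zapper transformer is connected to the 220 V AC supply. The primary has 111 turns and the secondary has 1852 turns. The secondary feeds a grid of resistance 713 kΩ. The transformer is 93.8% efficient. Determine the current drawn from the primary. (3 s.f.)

V_s = 220 × 1852/111 = 3670.6 V.
I_s = V_s/R = 3670.6/713000 = 0.0051481 A.
P_out = V_s I_s = 3670.6 × 0.0051481 = 18.897 W.
P_in = P_out/η = 18.897/0.938 = 20.146 W.
I_p = P_in/V_p = 20.146/220 = 0.0916 A.

I_p ≈ 0.0916 A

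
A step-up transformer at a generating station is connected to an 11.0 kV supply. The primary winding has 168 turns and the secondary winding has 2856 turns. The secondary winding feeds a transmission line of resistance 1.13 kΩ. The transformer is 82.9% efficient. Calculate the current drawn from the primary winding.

V_s = 11000 × 2856/168 = 187000 V.
I_s = V_s/R = 187000/1130 = 165.49 A.
P_out = V_s I_s = 187000 × 165.49 = 3.0946×10^7 W.
P_in = P_out/η = 3.0946×10^7/0.829 = 3.7329×10^7 W.
I_p = P_in/V_p = 3.7329×10^7/11000 = 3390 A.

I_p ≈ 3390 A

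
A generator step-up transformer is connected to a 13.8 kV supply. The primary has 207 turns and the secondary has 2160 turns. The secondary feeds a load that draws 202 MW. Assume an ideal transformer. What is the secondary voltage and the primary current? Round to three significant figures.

V_s = V_p × N_s/N_p = 13800 × 2160/207 = 144000 V.
I_s = P/V_s = 2.02×10^8/144000 = 1402.8 A.
I_p = I_s × N_s/N_p = 1402.8 × 2160/207 = 14600 A.

V_s ≈ 144000 V, I_p ≈ 14600 A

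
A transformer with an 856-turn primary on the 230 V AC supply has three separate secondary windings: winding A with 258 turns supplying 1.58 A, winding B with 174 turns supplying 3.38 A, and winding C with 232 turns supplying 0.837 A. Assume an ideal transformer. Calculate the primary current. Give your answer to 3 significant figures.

I_p ≈ 1.39 A

V_A = 230 × 258/856 = 69.322 V; V_B = 230 × 174/856 = 46.752 V; V_C = 230 × 232/856 = 62.336 V.
P_out = V_A I_A + V_B I_B + V_C I_C = 69.322×1.58 + 46.752×3.38 + 62.336×0.837 = 109.53 + 158.02 + 52.176 = 319.73 W.
Ideal ⇒ P_in = P_out, so I_p = P_out/V_p = 319.73/230 = 1.39 A.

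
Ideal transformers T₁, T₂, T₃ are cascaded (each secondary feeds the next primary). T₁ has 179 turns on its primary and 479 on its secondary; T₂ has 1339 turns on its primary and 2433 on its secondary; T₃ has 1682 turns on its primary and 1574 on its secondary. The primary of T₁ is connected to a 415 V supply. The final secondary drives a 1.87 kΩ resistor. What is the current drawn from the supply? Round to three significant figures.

I_supply ≈ 4.59 A

After T₁: V = 415.00 × 479/179 = 1110.5 V.
After T₂: V = 1110.5 × 2433/1339 = 2017.9 V.
After T₃: V = 2017.9 × 1574/1682 = 1888.3 V.
I_load = 1888.3/1870 = 1.0098 A, so P_out = 1888.3 × 1.0098 = 1906.8 W.
All ideal ⇒ P_in = P_out, so I_supply = 1906.8/415 = 4.59 A.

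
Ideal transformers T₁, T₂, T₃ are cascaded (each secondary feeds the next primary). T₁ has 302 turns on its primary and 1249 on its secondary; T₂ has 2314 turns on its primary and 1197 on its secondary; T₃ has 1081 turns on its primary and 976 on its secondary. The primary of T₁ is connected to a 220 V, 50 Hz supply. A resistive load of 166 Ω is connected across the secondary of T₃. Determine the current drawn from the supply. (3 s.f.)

Secondary of T₁: V = 220.00 × 1249/302 = 909.87 V.
Secondary of T₂: V = 909.87 × 1197/2314 = 470.66 V.
Secondary of T₃: V = 470.66 × 976/1081 = 424.95 V.
I_load = 424.95/166 = 2.5599 A, so P_out = 424.95 × 2.5599 = 1087.8 W.
All ideal ⇒ P_in = P_out, so I_supply = 1087.8/220 = 4.94 A.

I_supply ≈ 4.94 A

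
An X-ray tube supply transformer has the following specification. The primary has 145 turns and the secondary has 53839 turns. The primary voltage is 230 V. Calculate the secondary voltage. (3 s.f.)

V_s/V_p = N_s/N_p, so V_s = 230 × 53839/145 = 85400 V.

V_s ≈ 85400 V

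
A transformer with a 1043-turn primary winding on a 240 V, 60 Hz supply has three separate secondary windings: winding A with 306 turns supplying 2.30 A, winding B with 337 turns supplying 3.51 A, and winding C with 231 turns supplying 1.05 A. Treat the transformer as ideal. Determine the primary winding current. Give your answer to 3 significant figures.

V_A = 240 × 306/1043 = 70.412 V; V_B = 240 × 337/1043 = 77.546 V; V_C = 240 × 231/1043 = 53.154 V.
P_out = V_A I_A + V_B I_B + V_C I_C = 70.412×2.30 + 77.546×3.51 + 53.154×1.05 = 161.95 + 272.18 + 55.812 = 489.95 W.
Ideal ⇒ P_in = P_out, so I_p = P_out/V_p = 489.95/240 = 2.04 A.

I_p ≈ 2.04 A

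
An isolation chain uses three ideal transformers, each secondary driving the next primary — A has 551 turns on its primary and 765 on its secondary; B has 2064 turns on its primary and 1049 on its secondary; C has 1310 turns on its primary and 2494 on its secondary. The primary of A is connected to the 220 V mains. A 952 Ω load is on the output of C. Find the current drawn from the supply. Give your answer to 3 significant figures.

After A: V = 220.00 × 765/551 = 305.44 V.
After B: V = 305.44 × 1049/2064 = 155.24 V.
After C: V = 155.24 × 2494/1310 = 295.54 V.
I_load = 295.54/952 = 0.31045 A, so P_out = 295.54 × 0.31045 = 91.751 W.
All ideal ⇒ P_in = P_out, so I_supply = 91.751/220 = 0.417 A.

I_supply ≈ 0.417 A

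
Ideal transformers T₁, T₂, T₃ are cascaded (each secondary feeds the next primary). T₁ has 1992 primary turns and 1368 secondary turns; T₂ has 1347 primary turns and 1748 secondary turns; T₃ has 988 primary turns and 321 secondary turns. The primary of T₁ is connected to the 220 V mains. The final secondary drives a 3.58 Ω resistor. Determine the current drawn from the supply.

I_supply ≈ 5.15 A

After T₁: V = 220.00 × 1368/1992 = 151.08 V.
After T₂: V = 151.08 × 1748/1347 = 196.06 V.
After T₃: V = 196.06 × 321/988 = 63.700 V.
I_load = 63.700/3.58 = 17.793 A, so P_out = 63.700 × 17.793 = 1133.4 W.
All ideal ⇒ P_in = P_out, so I_supply = 1133.4/220 = 5.15 A.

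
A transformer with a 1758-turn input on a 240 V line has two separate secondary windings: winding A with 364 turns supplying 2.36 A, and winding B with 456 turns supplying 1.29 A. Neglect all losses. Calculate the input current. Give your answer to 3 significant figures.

I_in ≈ 0.823 A

V_A = 240 × 364/1758 = 49.693 V; V_B = 240 × 456/1758 = 62.253 V.
P_out = V_A I_A + V_B I_B = 49.693×2.36 + 62.253×1.29 = 117.28 + 80.306 = 197.58 W.
Ideal ⇒ P_in = P_out, so I_in = P_out/V_in = 197.58/240 = 0.823 A.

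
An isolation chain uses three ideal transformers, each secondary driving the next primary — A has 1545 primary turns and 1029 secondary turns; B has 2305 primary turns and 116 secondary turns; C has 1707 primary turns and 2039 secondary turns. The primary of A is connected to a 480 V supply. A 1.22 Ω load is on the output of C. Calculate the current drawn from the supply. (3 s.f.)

Secondary of A: V = 480.00 × 1029/1545 = 319.69 V.
Secondary of B: V = 319.69 × 116/2305 = 16.088 V.
Secondary of C: V = 16.088 × 2039/1707 = 19.218 V.
I_load = 19.218/1.22 = 15.752 A, so P_out = 19.218 × 15.752 = 302.72 W.
All ideal ⇒ P_in = P_out, so I_supply = 302.72/480 = 0.631 A.

I_supply ≈ 0.631 A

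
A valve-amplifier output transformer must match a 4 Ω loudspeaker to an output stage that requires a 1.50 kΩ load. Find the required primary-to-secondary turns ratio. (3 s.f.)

Z_p/Z_s = (N_p/N_s)², so N_p/N_s = √(1500/4) = √375 = 19.4.

N_p/N_s ≈ 19.4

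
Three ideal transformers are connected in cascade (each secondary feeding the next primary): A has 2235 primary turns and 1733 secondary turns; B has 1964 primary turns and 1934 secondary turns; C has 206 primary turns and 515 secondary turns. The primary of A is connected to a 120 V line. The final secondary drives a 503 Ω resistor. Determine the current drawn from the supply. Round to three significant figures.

After A: V = 120.00 × 1733/2235 = 93.047 V.
After B: V = 93.047 × 1934/1964 = 91.626 V.
After C: V = 91.626 × 515/206 = 229.06 V.
I_load = 229.06/503 = 0.45540 A, so P_out = 229.06 × 0.45540 = 104.31 W.
All ideal ⇒ P_in = P_out, so I_supply = 104.31/120 = 0.869 A.

I_supply ≈ 0.869 A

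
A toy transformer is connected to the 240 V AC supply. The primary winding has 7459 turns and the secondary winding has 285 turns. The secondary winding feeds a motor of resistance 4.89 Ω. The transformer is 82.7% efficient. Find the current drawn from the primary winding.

I_p ≈ 0.0866 A

V_s = 240 × 285/7459 = 9.1701 V.
I_s = V_s/R = 9.1701/4.89 = 1.8753 A.
P_out = V_s I_s = 9.1701 × 1.8753 = 17.197 W.
P_in = P_out/η = 17.197/0.827 = 20.794 W.
I_p = P_in/V_p = 20.794/240 = 0.0866 A.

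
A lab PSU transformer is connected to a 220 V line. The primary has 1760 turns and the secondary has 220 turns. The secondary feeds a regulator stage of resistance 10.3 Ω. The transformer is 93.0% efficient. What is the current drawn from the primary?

I_p ≈ 0.359 A

V_s = 220 × 220/1760 = 27.500 V.
I_s = V_s/R = 27.500/10.3 = 2.6699 A.
P_out = V_s I_s = 27.500 × 2.6699 = 73.422 W.
P_in = P_out/η = 73.422/0.930 = 78.949 W.
I_p = P_in/V_p = 78.949/220 = 0.359 A.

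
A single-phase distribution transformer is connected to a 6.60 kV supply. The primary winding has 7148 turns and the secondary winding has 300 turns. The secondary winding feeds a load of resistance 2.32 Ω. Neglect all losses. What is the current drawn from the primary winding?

I_p ≈ 5.01 A

V_s = V_p × N_s/N_p = 6600 × 300/7148 = 277.00 V.
I_s = V_s/R = 277.00/2.32 = 119.40 A.
For an ideal transformer I_p N_p = I_s N_s, so I_p = 119.40 × 300/7148 = 5.01 A.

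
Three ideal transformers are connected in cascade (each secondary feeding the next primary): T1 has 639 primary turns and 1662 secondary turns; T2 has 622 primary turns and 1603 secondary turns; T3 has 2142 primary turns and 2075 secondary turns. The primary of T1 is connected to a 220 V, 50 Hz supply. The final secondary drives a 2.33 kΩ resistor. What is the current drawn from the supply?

I_supply ≈ 3.98 A

Secondary of T1: V = 220.00 × 1662/639 = 572.21 V.
Secondary of T2: V = 572.21 × 1603/622 = 1474.7 V.
Secondary of T3: V = 1474.7 × 2075/2142 = 1428.5 V.
I_load = 1428.5/2330 = 0.61311 A, so P_out = 1428.5 × 0.61311 = 875.86 W.
All ideal ⇒ P_in = P_out, so I_supply = 875.86/220 = 3.98 A.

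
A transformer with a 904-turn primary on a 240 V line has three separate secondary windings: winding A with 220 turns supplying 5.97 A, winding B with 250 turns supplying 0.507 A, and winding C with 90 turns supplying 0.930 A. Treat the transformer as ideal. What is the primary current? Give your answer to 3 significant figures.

V_A = 240 × 220/904 = 58.407 V; V_B = 240 × 250/904 = 66.372 V; V_C = 240 × 90/904 = 23.894 V.
P_out = V_A I_A + V_B I_B + V_C I_C = 58.407×5.97 + 66.372×0.507 + 23.894×0.930 = 348.69 + 33.650 + 22.221 = 404.56 W.
Ideal ⇒ P_in = P_out, so I_p = P_out/V_p = 404.56/240 = 1.69 A.

I_p ≈ 1.69 A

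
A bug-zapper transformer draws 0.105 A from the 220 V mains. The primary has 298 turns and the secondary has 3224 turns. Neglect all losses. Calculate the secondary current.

I_s ≈ 0.00971 A

I_s/I_p = N_p/N_s, so I_s = 0.105 × 298/3224 = 0.00971 A.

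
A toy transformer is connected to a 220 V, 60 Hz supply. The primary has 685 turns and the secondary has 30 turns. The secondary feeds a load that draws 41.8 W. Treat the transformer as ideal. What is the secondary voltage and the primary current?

V_s ≈ 9.64 V, I_p ≈ 0.190 A

V_s = V_p × N_s/N_p = 220 × 30/685 = 9.6350 V.
I_s = P/V_s = 41.8/9.6350 = 4.3383 A.
I_p = I_s × N_s/N_p = 4.3383 × 30/685 = 0.190 A.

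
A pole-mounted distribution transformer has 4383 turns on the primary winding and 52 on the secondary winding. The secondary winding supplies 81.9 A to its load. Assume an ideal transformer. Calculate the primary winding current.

For an ideal transformer I_p/I_s = N_s/N_p, so I_p = 81.9 × 52/4383 = 0.972 A.

I_p ≈ 0.972 A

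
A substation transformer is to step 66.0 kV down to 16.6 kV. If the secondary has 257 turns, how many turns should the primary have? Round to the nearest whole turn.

N_p = 1022 turns

N_p/N_s = V_p/V_s, so N_p = 257 × 66000/16600 = 1021.8 ≈ 1022 turns.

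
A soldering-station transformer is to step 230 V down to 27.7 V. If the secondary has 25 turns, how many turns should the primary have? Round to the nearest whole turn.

N_p/N_s = V_p/V_s, so N_p = 25 × 230/27.7 = 207.6 ≈ 208 turns.

N_p = 208 turns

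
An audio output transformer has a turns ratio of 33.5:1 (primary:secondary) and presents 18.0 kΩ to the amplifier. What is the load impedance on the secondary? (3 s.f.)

Z_s ≈ 16.0 Ω

Z_s = Z_p/(N_p/N_s)² = 18000/33.5² = 16.0 Ω.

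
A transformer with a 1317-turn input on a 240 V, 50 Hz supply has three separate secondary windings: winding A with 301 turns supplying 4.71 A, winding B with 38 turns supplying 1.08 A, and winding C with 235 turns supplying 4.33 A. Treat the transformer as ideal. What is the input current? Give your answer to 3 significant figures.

V_A = 240 × 301/1317 = 54.852 V; V_B = 240 × 38/1317 = 6.9248 V; V_C = 240 × 235/1317 = 42.825 V.
P_out = V_A I_A + V_B I_B + V_C I_C = 54.852×4.71 + 6.9248×1.08 + 42.825×4.33 = 258.35 + 7.4788 + 185.43 = 451.26 W.
Ideal ⇒ P_in = P_out, so I_in = P_out/V_in = 451.26/240 = 1.88 A.

I_in ≈ 1.88 A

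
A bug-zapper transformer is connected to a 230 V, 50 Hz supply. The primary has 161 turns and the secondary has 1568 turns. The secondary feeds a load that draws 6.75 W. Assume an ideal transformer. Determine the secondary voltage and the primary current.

V_s ≈ 2240 V, I_p ≈ 0.0293 A

V_s = V_p × N_s/N_p = 230 × 1568/161 = 2240.0 V.
I_s = P/V_s = 6.75/2240.0 = 0.0030134 A.
I_p = I_s × N_s/N_p = 0.0030134 × 1568/161 = 0.0293 A.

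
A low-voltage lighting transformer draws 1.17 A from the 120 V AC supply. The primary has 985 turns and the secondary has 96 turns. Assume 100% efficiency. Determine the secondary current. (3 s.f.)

I_s/I_p = N_p/N_s, so I_s = 1.17 × 985/96 = 12.0 A.

I_s ≈ 12.0 A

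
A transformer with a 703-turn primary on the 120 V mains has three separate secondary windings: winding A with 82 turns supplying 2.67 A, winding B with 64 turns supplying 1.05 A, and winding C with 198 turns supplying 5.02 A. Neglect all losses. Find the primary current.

I_p ≈ 1.82 A

V_A = 120 × 82/703 = 13.997 V; V_B = 120 × 64/703 = 10.925 V; V_C = 120 × 198/703 = 33.798 V.
P_out = V_A I_A + V_B I_B + V_C I_C = 13.997×2.67 + 10.925×1.05 + 33.798×5.02 = 37.372 + 11.471 + 169.67 = 218.51 W.
Ideal ⇒ P_in = P_out, so I_p = P_out/V_p = 218.51/120 = 1.82 A.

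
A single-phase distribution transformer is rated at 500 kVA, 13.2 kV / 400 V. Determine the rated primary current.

I_p ≈ 37.9 A

I_p = S/V_p = 500000/13200 = 37.9 A.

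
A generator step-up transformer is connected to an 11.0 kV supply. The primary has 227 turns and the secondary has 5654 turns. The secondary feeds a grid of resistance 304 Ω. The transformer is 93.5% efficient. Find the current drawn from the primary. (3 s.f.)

V_s = 11000 × 5654/227 = 273980 V.
I_s = V_s/R = 273980/304 = 901.26 A.
P_out = V_s I_s = 273980 × 901.26 = 2.4693×10^8 W.
P_in = P_out/η = 2.4693×10^8/0.935 = 2.6409×10^8 W.
I_p = P_in/V_p = 2.6409×10^8/11000 = 24000 A.

I_p ≈ 24000 A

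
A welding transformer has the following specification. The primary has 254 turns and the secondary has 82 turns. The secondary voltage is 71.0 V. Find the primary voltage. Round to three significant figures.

V_p ≈ 220 V

V_p/V_s = N_p/N_s, so V_p = 71.0 × 254/82 = 220 V.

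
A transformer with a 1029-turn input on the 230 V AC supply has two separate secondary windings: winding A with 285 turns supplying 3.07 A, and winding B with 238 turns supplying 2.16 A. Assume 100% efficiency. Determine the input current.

V_A = 230 × 285/1029 = 63.703 V; V_B = 230 × 238/1029 = 53.197 V.
P_out = V_A I_A + V_B I_B = 63.703×3.07 + 53.197×2.16 = 195.57 + 114.91 = 310.47 W.
Ideal ⇒ P_in = P_out, so I_in = P_out/V_in = 310.47/230 = 1.35 A.

I_in ≈ 1.35 A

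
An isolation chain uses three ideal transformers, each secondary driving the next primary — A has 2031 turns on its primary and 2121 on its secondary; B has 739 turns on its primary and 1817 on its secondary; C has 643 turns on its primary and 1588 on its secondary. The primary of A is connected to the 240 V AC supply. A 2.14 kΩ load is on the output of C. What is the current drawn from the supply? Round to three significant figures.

I_supply ≈ 4.51 A

Secondary of A: V = 240.00 × 2121/2031 = 250.64 V.
Secondary of B: V = 250.64 × 1817/739 = 616.24 V.
Secondary of C: V = 616.24 × 1588/643 = 1521.9 V.
I_load = 1521.9/2140 = 0.71118 A, so P_out = 1521.9 × 0.71118 = 1082.4 W.
All ideal ⇒ P_in = P_out, so I_supply = 1082.4/240 = 4.51 A.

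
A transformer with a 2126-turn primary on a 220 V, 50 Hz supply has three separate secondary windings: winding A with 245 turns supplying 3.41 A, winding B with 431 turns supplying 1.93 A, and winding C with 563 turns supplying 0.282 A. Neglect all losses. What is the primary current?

V_A = 220 × 245/2126 = 25.353 V; V_B = 220 × 431/2126 = 44.600 V; V_C = 220 × 563/2126 = 58.260 V.
P_out = V_A I_A + V_B I_B + V_C I_C = 25.353×3.41 + 44.600×1.93 + 58.260×0.282 = 86.453 + 86.078 + 16.429 = 188.96 W.
Ideal ⇒ P_in = P_out, so I_p = P_out/V_p = 188.96/220 = 0.859 A.

I_p ≈ 0.859 A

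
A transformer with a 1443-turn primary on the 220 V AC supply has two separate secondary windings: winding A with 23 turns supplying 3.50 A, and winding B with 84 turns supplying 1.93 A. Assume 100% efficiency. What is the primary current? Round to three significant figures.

V_A = 220 × 23/1443 = 3.5066 V; V_B = 220 × 84/1443 = 12.807 V.
P_out = V_A I_A + V_B I_B = 3.5066×3.50 + 12.807×1.93 = 12.273 + 24.717 = 36.990 W.
Ideal ⇒ P_in = P_out, so I_p = P_out/V_p = 36.990/220 = 0.168 A.

I_p ≈ 0.168 A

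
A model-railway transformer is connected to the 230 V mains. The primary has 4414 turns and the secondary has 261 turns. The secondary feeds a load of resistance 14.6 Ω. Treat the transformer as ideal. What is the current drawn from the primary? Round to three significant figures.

V_s = V_p × N_s/N_p = 230 × 261/4414 = 13.600 V.
I_s = V_s/R = 13.600/14.6 = 0.93150 A.
For an ideal transformer I_p N_p = I_s N_s, so I_p = 0.93150 × 261/4414 = 0.0551 A.

I_p ≈ 0.0551 A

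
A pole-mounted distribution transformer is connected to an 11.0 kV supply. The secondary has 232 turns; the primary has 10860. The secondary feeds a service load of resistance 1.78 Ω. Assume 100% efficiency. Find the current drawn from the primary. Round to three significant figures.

V_s = V_p × N_s/N_p = 11000 × 232/10860 = 234.99 V.
I_s = V_s/R = 234.99/1.78 = 132.02 A.
For an ideal transformer I_p N_p = I_s N_s, so I_p = 132.02 × 232/10860 = 2.82 A.

I_p ≈ 2.82 A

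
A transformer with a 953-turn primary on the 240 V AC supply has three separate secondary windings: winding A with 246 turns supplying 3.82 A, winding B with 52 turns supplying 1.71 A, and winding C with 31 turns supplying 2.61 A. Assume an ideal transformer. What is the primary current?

V_A = 240 × 246/953 = 61.952 V; V_B = 240 × 52/953 = 13.095 V; V_C = 240 × 31/953 = 7.8069 V.
P_out = V_A I_A + V_B I_B + V_C I_C = 61.952×3.82 + 13.095×1.71 + 7.8069×2.61 = 236.66 + 22.393 + 20.376 = 279.42 W.
Ideal ⇒ P_in = P_out, so I_p = P_out/V_p = 279.42/240 = 1.16 A.

I_p ≈ 1.16 A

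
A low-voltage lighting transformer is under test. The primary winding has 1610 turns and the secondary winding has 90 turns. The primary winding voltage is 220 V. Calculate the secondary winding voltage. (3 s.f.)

V_s/V_p = N_s/N_p, so V_s = 220 × 90/1610 = 12.3 V.

V_s ≈ 12.3 V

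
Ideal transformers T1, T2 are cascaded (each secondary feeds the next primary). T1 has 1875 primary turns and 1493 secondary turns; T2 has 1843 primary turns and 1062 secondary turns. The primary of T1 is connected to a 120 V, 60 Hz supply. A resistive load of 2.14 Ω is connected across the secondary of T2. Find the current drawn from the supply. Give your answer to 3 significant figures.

I_supply ≈ 11.8 A

Secondary of T1: V = 120.00 × 1493/1875 = 95.552 V.
Secondary of T2: V = 95.552 × 1062/1843 = 55.060 V.
I_load = 55.060/2.14 = 25.729 A, so P_out = 55.060 × 25.729 = 1416.7 W.
All ideal ⇒ P_in = P_out, so I_supply = 1416.7/120 = 11.8 A.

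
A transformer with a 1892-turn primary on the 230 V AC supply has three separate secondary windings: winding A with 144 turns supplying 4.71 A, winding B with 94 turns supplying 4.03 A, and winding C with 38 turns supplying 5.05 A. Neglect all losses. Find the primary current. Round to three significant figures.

I_p ≈ 0.660 A

V_A = 230 × 144/1892 = 17.505 V; V_B = 230 × 94/1892 = 11.427 V; V_C = 230 × 38/1892 = 4.6195 V.
P_out = V_A I_A + V_B I_B + V_C I_C = 17.505×4.71 + 11.427×4.03 + 4.6195×5.05 = 82.450 + 46.051 + 23.328 = 151.83 W.
Ideal ⇒ P_in = P_out, so I_p = P_out/V_p = 151.83/230 = 0.660 A.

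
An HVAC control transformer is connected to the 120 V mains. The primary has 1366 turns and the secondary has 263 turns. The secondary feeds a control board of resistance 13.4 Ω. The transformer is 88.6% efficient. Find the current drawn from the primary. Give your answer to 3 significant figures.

V_s = 120 × 263/1366 = 23.104 V.
I_s = V_s/R = 23.104/13.4 = 1.7242 A.
P_out = V_s I_s = 23.104 × 1.7242 = 39.835 W.
P_in = P_out/η = 39.835/0.886 = 44.961 W.
I_p = P_in/V_p = 44.961/120 = 0.375 A.

I_p ≈ 0.375 A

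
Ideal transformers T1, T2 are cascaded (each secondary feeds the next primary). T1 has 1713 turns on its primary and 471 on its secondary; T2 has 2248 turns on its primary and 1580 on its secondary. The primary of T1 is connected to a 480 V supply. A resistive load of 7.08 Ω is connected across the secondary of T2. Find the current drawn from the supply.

After T1: V = 480.00 × 471/1713 = 131.98 V.
After T2: V = 131.98 × 1580/2248 = 92.761 V.
I_load = 92.761/7.08 = 13.102 A, so P_out = 92.761 × 13.102 = 1215.3 W.
All ideal ⇒ P_in = P_out, so I_supply = 1215.3/480 = 2.53 A.

I_supply ≈ 2.53 A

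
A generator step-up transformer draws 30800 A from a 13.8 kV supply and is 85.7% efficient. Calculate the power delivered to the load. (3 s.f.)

P_in = V_p I_p = 13800 × 30800 = 4.2504×10^8 W.
P_out = η P_in = 0.857 × 4.2504×10^8 = 3.64×10^8 W.

P_out ≈ 3.64×10^8 W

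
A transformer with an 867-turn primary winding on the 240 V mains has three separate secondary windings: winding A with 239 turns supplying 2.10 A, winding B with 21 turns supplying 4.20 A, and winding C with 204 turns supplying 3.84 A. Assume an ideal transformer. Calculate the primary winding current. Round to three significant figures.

I_p ≈ 1.58 A

V_A = 240 × 239/867 = 66.159 V; V_B = 240 × 21/867 = 5.8131 V; V_C = 240 × 204/867 = 56.471 V.
P_out = V_A I_A + V_B I_B + V_C I_C = 66.159×2.10 + 5.8131×4.20 + 56.471×3.84 = 138.93 + 24.415 + 216.85 = 380.20 W.
Ideal ⇒ P_in = P_out, so I_p = P_out/V_p = 380.20/240 = 1.58 A.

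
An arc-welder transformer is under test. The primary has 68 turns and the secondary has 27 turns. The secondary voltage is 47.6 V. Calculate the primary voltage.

V_p ≈ 120 V

V_p/V_s = N_p/N_s, so V_p = 47.6 × 68/27 = 120 V.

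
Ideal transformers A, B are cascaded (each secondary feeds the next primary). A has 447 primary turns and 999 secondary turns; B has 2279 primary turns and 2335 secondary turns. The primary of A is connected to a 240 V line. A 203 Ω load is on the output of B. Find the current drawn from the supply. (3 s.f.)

Secondary of A: V = 240.00 × 999/447 = 536.38 V.
Secondary of B: V = 536.38 × 2335/2279 = 549.56 V.
I_load = 549.56/203 = 2.7072 A, so P_out = 549.56 × 2.7072 = 1487.7 W.
All ideal ⇒ P_in = P_out, so I_supply = 1487.7/240 = 6.20 A.

I_supply ≈ 6.20 A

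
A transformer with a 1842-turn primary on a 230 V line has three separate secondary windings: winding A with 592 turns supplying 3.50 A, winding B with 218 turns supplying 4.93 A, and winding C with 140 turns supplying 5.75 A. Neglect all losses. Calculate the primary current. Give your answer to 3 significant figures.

I_p ≈ 2.15 A

V_A = 230 × 592/1842 = 73.920 V; V_B = 230 × 218/1842 = 27.220 V; V_C = 230 × 140/1842 = 17.481 V.
P_out = V_A I_A + V_B I_B + V_C I_C = 73.920×3.50 + 27.220×4.93 + 17.481×5.75 = 258.72 + 134.20 + 100.52 = 493.43 W.
Ideal ⇒ P_in = P_out, so I_p = P_out/V_p = 493.43/230 = 2.15 A.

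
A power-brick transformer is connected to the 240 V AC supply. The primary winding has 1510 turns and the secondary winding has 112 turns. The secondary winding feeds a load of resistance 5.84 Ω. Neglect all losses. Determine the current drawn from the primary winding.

V_s = V_p × N_s/N_p = 240 × 112/1510 = 17.801 V.
I_s = V_s/R = 17.801/5.84 = 3.0482 A.
For an ideal transformer I_p N_p = I_s N_s, so I_p = 3.0482 × 112/1510 = 0.226 A.

I_p ≈ 0.226 A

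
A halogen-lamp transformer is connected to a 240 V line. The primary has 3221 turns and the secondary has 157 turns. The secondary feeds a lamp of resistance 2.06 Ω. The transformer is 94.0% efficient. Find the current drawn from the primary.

V_s = 240 × 157/3221 = 11.698 V.
I_s = V_s/R = 11.698/2.06 = 5.6788 A.
P_out = V_s I_s = 11.698 × 5.6788 = 66.431 W.
P_in = P_out/η = 66.431/0.940 = 70.672 W.
I_p = P_in/V_p = 70.672/240 = 0.294 A.

I_p ≈ 0.294 A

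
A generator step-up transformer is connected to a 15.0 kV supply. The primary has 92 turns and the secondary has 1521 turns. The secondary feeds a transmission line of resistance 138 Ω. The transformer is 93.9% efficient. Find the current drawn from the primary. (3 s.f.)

I_p ≈ 31600 A

V_s = 15000 × 1521/92 = 247990 V.
I_s = V_s/R = 247990/138 = 1797.0 A.
P_out = V_s I_s = 247990 × 1797.0 = 4.4564×10^8 W.
P_in = P_out/η = 4.4564×10^8/0.939 = 4.7459×10^8 W.
I_p = P_in/V_p = 4.7459×10^8/15000 = 31600 A.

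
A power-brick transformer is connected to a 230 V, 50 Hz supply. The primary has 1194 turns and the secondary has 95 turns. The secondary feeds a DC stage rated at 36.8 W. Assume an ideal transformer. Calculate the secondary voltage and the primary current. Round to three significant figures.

V_s = V_p × N_s/N_p = 230 × 95/1194 = 18.300 V.
I_s = P/V_s = 36.8/18.300 = 2.0109 A.
I_p = I_s × N_s/N_p = 2.0109 × 95/1194 = 0.160 A.

V_s ≈ 18.3 V, I_p ≈ 0.160 A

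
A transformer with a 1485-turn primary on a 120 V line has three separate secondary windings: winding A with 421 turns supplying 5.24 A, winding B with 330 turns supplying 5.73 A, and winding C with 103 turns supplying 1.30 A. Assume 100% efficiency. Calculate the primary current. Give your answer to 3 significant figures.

I_p ≈ 2.85 A

V_A = 120 × 421/1485 = 34.020 V; V_B = 120 × 330/1485 = 26.667 V; V_C = 120 × 103/1485 = 8.3232 V.
P_out = V_A I_A + V_B I_B + V_C I_C = 34.020×5.24 + 26.667×5.73 + 8.3232×1.30 = 178.27 + 152.80 + 10.820 = 341.89 W.
Ideal ⇒ P_in = P_out, so I_p = P_out/V_p = 341.89/120 = 2.85 A.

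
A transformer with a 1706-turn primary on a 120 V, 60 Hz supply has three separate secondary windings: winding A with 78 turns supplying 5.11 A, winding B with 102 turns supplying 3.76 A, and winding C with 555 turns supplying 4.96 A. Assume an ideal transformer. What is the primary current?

I_p ≈ 2.07 A

V_A = 120 × 78/1706 = 5.4865 V; V_B = 120 × 102/1706 = 7.1747 V; V_C = 120 × 555/1706 = 39.039 V.
P_out = V_A I_A + V_B I_B + V_C I_C = 5.4865×5.11 + 7.1747×3.76 + 39.039×4.96 = 28.036 + 26.977 + 193.63 = 248.64 W.
Ideal ⇒ P_in = P_out, so I_p = P_out/V_p = 248.64/120 = 2.07 A.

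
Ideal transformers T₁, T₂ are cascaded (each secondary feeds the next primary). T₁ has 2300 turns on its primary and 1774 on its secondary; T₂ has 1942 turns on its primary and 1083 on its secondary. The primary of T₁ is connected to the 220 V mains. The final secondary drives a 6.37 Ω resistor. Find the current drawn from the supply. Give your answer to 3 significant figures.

I_supply ≈ 6.39 A

After T₁: V = 220.00 × 1774/2300 = 169.69 V.
After T₂: V = 169.69 × 1083/1942 = 94.630 V.
I_load = 94.630/6.37 = 14.856 A, so P_out = 94.630 × 14.856 = 1405.8 W.
All ideal ⇒ P_in = P_out, so I_supply = 1405.8/220 = 6.39 A.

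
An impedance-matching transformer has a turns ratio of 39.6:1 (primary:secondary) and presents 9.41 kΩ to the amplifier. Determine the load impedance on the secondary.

Z_s ≈ 6.00 Ω

Z_s = Z_p/(N_p/N_s)² = 9410/39.6² = 6.00 Ω.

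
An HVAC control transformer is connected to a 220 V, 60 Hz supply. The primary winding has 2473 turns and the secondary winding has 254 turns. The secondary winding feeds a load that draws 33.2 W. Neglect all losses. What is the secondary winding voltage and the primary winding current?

V_s = V_p × N_s/N_p = 220 × 254/2473 = 22.596 V.
I_s = P/V_s = 33.2/22.596 = 1.4693 A.
I_p = I_s × N_s/N_p = 1.4693 × 254/2473 = 0.151 A.

V_s ≈ 22.6 V, I_p ≈ 0.151 A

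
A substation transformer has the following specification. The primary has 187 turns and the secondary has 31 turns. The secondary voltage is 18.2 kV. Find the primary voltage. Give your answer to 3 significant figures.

V_p/V_s = N_p/N_s, so V_p = 18200 × 187/31 = 110000 V.

V_p ≈ 110000 V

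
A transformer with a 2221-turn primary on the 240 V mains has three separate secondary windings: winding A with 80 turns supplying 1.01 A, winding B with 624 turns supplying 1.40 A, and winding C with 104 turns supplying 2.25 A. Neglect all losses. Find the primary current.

I_p ≈ 0.535 A

V_A = 240 × 80/2221 = 8.6448 V; V_B = 240 × 624/2221 = 67.429 V; V_C = 240 × 104/2221 = 11.238 V.
P_out = V_A I_A + V_B I_B + V_C I_C = 8.6448×1.01 + 67.429×1.40 + 11.238×2.25 = 8.7312 + 94.401 + 25.286 = 128.42 W.
Ideal ⇒ P_in = P_out, so I_p = P_out/V_p = 128.42/240 = 0.535 A.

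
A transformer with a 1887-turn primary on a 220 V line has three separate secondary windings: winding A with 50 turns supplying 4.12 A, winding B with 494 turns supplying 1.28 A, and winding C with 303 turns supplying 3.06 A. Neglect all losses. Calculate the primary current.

I_p ≈ 0.936 A

V_A = 220 × 50/1887 = 5.8294 V; V_B = 220 × 494/1887 = 57.594 V; V_C = 220 × 303/1887 = 35.326 V.
P_out = V_A I_A + V_B I_B + V_C I_C = 5.8294×4.12 + 57.594×1.28 + 35.326×3.06 = 24.017 + 73.720 + 108.10 = 205.83 W.
Ideal ⇒ P_in = P_out, so I_p = P_out/V_p = 205.83/220 = 0.936 A.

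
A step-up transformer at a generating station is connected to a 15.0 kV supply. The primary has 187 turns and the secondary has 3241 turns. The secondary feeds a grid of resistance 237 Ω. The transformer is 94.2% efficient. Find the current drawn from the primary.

I_p ≈ 20200 A

V_s = 15000 × 3241/187 = 259970 V.
I_s = V_s/R = 259970/237 = 1096.9 A.
P_out = V_s I_s = 259970 × 1096.9 = 2.8517×10^8 W.
P_in = P_out/η = 2.8517×10^8/0.942 = 3.0273×10^8 W.
I_p = P_in/V_p = 3.0273×10^8/15000 = 20200 A.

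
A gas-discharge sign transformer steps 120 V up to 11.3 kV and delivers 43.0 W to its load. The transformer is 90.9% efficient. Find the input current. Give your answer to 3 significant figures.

P_in = P_out/η = 43.0/0.909 = 47.305 W.
I_in = P_in/V_in = 47.305/120 = 0.394 A.

I_in ≈ 0.394 A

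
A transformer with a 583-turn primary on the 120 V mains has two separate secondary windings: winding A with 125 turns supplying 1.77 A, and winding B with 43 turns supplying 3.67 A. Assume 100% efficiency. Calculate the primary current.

I_p ≈ 0.650 A

V_A = 120 × 125/583 = 25.729 V; V_B = 120 × 43/583 = 8.8508 V.
P_out = V_A I_A + V_B I_B = 25.729×1.77 + 8.8508×3.67 = 45.540 + 32.482 = 78.023 W.
Ideal ⇒ P_in = P_out, so I_p = P_out/V_p = 78.023/120 = 0.650 A.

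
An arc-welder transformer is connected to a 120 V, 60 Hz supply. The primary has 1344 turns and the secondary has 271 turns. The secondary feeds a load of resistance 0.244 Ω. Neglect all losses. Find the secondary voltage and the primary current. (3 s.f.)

V_s = V_p × N_s/N_p = 120 × 271/1344 = 24.196 V.
I_s = V_s/R = 24.196/0.244 = 99.166 A.
I_p = I_s × N_s/N_p = 99.166 × 271/1344 = 20.0 A.

V_s ≈ 24.2 V, I_p ≈ 20.0 A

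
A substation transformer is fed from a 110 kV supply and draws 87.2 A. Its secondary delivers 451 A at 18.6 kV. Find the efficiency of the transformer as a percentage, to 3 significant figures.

P_in = 110000 × 87.2 = 9.59200×10^6 W.
P_out = 18600 × 451 = 8.38860×10^6 W.
η = P_out/P_in = 8.38860×10^6/(9.59200×10^6) = 0.875.

η ≈ 87.5%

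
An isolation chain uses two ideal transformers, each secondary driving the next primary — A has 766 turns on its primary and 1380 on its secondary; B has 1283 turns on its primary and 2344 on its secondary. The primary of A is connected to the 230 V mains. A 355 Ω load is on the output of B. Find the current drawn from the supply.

After A: V = 230.00 × 1380/766 = 414.36 V.
After B: V = 414.36 × 2344/1283 = 757.02 V.
I_load = 757.02/355 = 2.1325 A, so P_out = 757.02 × 2.1325 = 1614.3 W.
All ideal ⇒ P_in = P_out, so I_supply = 1614.3/230 = 7.02 A.

I_supply ≈ 7.02 A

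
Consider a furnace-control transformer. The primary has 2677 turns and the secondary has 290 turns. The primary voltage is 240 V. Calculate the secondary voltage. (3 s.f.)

V_s ≈ 26.0 V

V_s/V_p = N_s/N_p, so V_s = 240 × 290/2677 = 26.0 V.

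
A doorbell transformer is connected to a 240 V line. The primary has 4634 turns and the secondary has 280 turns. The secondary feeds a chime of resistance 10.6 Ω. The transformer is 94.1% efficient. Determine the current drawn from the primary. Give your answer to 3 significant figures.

I_p ≈ 0.0878 A

V_s = 240 × 280/4634 = 14.502 V.
I_s = V_s/R = 14.502/10.6 = 1.3681 A.
P_out = V_s I_s = 14.502 × 1.3681 = 19.839 W.
P_in = P_out/η = 19.839/0.941 = 21.083 W.
I_p = P_in/V_p = 21.083/240 = 0.0878 A.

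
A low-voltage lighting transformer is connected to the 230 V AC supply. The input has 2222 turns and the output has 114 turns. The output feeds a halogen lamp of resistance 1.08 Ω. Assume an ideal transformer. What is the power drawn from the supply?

P ≈ 129 W

V_out = V_in × N_out/N_in = 230 × 114/2222 = 11.800 V.
I_out = V_out/R = 11.800/1.08 = 10.926 A.
I_in = I_out × N_out/N_in = 10.926 × 114/2222 = 0.56056 A.
P = V_in I_in = 230 × 0.56056 = 129 W.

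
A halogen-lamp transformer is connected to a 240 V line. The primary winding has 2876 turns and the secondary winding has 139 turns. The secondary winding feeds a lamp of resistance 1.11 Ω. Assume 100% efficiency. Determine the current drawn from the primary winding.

V_s = V_p × N_s/N_p = 240 × 139/2876 = 11.599 V.
I_s = V_s/R = 11.599/1.11 = 10.450 A.
For an ideal transformer I_p N_p = I_s N_s, so I_p = 10.450 × 139/2876 = 0.505 A.

I_p ≈ 0.505 A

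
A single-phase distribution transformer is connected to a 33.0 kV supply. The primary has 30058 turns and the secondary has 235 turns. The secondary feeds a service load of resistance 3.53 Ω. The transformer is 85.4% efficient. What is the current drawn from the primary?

I_p ≈ 0.669 A

V_s = 33000 × 235/30058 = 258.00 V.
I_s = V_s/R = 258.00/3.53 = 73.088 A.
P_out = V_s I_s = 258.00 × 73.088 = 18857 W.
P_in = P_out/η = 18857/0.854 = 22081 W.
I_p = P_in/V_p = 22081/33000 = 0.669 A.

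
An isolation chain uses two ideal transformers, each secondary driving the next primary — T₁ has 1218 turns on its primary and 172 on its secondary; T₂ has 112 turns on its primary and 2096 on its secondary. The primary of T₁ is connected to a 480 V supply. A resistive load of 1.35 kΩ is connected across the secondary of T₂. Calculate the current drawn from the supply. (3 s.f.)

I_supply ≈ 2.48 A

After T₁: V = 480.00 × 172/1218 = 67.783 V.
After T₂: V = 67.783 × 2096/112 = 1268.5 V.
I_load = 1268.5/1350 = 0.93964 A, so P_out = 1268.5 × 0.93964 = 1191.9 W.
All ideal ⇒ P_in = P_out, so I_supply = 1191.9/480 = 2.48 A.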